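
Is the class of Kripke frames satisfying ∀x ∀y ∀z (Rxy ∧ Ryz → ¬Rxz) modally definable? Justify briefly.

Any modally definable frame class is closed under surjective bounded morphisms.
The 7-cycle (worlds 0,1,2,3,4,5,6 with 0→1→2→3→4→5→6→0) is intransitive. Mapping every world to a single reflexive point • is a surjective bounded morphism; the reflexive point is not intransitive (R••∧R•• but R••).
So the class is not modally definable.

No — not modally definable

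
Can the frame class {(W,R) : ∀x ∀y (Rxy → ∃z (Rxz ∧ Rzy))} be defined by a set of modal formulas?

Yes: it is density, defined by the C4 schema □□r → □r.
Suppose □□r→□r is valid. Take Rxy and set V(r)={w : xR²w}. Then □□r at x, so □r at x, so r at y, i.e. ∃z(Rxz∧Rzy).

Definable; □□r → □r defines it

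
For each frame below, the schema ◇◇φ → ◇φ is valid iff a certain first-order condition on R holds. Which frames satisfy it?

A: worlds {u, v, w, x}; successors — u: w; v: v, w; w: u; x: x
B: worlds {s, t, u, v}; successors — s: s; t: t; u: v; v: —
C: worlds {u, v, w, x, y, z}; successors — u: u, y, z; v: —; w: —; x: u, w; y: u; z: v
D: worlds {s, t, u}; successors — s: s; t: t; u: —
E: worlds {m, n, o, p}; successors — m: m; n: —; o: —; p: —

B, D, E

Frame correspondent (Sahlqvist): ∀x ∀y ∀z (Rxy ∧ Ryz → Rxz) — i.e. transitivity.
A: fails — Rwu and Ruw but not Rww.
B: satisfies the condition.
C: fails — Ruz and Rzv but not Ruv.
D: satisfies the condition.
E: satisfies the condition.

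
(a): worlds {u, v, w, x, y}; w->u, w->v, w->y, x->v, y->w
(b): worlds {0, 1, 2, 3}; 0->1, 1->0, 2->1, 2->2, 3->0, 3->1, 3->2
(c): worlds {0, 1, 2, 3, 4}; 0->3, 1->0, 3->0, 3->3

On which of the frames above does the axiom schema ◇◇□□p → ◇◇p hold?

(b), (c)

The schema corresponds to a generalized confluence (Geach) condition: ∀x ∀y (xR²y → ∃w (yR²w ∧ xR²w)).
(a): fails — yR²u but no t with uR²t and yR²t.
(b): condition met.
(c): condition met.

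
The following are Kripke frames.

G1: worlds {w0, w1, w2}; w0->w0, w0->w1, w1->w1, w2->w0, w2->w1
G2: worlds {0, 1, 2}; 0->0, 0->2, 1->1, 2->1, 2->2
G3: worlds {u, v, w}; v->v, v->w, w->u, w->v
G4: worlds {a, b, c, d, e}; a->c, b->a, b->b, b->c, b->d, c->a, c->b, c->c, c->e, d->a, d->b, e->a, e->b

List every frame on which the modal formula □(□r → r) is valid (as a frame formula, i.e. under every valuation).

G1, G2

The schema corresponds to shift-reflexivity: ∀x ∀y (Rxy → Ryy).
G1: ✓.
G2: ✓.
G3: fails — Rwu but not Ruu.
G4: fails — Rea but not Raa.
Valid on: G1, G2.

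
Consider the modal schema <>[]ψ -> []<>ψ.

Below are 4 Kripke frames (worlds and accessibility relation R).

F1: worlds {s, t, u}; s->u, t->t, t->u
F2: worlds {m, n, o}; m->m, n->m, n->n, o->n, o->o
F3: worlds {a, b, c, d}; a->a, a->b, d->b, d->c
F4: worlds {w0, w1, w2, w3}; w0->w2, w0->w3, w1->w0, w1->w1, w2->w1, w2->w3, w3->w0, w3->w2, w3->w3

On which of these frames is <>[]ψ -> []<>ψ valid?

F2

Frame correspondent (Sahlqvist): forall x forall y forall z (Rxy & Rxz -> exists w (Ryw & Rzw)) — i.e. convergence.
F1: fails — Rsu and Rsu but u and u have no common successor.
F2: holds.
F3: fails — Raa and Rab but a and b have no common successor.
F4: fails — Rw1w1 and Rw1w0 but w1 and w0 have no common successor.
Valid on: F2.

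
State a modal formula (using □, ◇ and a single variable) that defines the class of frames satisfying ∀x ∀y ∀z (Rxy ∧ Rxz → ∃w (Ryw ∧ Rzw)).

A defining formula is ◇□r → □◇r (the .2 axiom).
Suppose ◇□r→□◇r is valid. Take Rxy, Rxz and set V(r)={w : Ryw}. Then □r at y so ◇□r at x, so □◇r at x, so ◇r at z, giving w with Rzw and Ryw.

◇□r → □◇r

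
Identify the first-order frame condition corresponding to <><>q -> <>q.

Replacing q by ¬q and contraposing gives the equivalent schema □q → □□q.
Suppose □q→□□q is valid. Take Rxy, Ryz and set V(q)={w : Rxw}. Then □q at x, so □□q at x, so □q at y, so q at z, i.e. Rxz.

transitivity: forall x forall y forall z (Rxy & Ryz -> Rxz)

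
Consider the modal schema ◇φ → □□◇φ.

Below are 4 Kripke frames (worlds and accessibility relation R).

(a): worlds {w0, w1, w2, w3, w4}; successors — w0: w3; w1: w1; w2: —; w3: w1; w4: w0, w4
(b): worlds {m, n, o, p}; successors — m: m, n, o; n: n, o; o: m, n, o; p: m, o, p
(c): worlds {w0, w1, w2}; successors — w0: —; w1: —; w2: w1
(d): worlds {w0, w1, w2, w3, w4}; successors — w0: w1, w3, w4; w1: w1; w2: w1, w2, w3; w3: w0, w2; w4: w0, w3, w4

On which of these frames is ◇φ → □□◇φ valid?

The schema corresponds to a generalized confluence (Geach) condition: ∀x ∀y ∀z ((xRy ∧ xR²z) → ∃w (y = w ∧ zRw)).
(a): fails — w0Rw3, w0R²w1 but no w with w3=w and w1Rw.
(b): fails — mRm, mR²n but no w with m=w and nRw.
(c): ✓.
(d): fails — w0Rw1, w0R²w3 but no w with w1=w and w3Rw.
Valid on: (c).

(c)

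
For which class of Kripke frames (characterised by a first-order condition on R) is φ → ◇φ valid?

reflexivity: ∀x Rxx

Equivalently (dual form): □φ → φ.
Suppose □φ→φ is valid. At any x set V(φ)={w : Rxw}. Then □φ holds at x, so φ holds at x, i.e. Rxx.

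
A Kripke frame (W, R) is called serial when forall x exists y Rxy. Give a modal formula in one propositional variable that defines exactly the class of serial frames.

□s → ◇s

This is seriality; the standard corresponding axiom is D: □s → ◇s.
Suppose □s→◇s is valid. At any x set V(s)=W. Then □s at x, so ◇s at x, so x has a successor.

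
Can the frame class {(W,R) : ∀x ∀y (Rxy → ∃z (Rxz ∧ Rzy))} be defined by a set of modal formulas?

Yes: it is density, defined by the C4 schema □□p → □p.
Suppose □□p→□p is valid. Take Rxy and set V(p)={w : xR²w}. Then □□p at x, so □p at x, so p at y, i.e. ∃z(Rxz∧Rzy).

Definable; □□p → □p defines it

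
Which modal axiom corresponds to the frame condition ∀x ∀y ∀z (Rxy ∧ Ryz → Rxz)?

The condition is transitivity. The 4 schema □s → □□s defines it.

□s → □□s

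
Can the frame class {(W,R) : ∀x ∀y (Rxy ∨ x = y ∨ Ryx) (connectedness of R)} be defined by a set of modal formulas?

Any modally definable frame class is closed under disjoint unions.
Take 4 disjoint single-world reflexive frames: each is trivially connected, but their disjoint union has 4 worlds with no edge between distinct components, so it is not connected.
Hence connectedness of R is not modally definable.

Not definable by any modal formula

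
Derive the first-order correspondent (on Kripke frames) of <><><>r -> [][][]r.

This is a Sahlqvist (Geach-type) schema ◇^3□^0r → □^3◇^0r.
Minimal-valuation argument: fix x; take any y with xR^3y and any z with xR^3z. Set V(r) to the set of worlds R-reachable from y in exactly 0 steps. Then □^0r holds at y, so the antecedent holds at x; validity forces ◇^0r at z, giving a w with zR^0w and yR^0w.
First-order correspondent: forall x forall y forall z ((x R^3 y & x R^3 z) -> exists w (y = w & z = w)).

forall x forall y forall z ((x R^3 y & x R^3 z) -> exists w (y = w & z = w))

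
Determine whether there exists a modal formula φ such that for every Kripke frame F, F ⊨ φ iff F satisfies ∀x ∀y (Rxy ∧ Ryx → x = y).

If a class were modally definable it would be closed under surjective bounded morphisms (Goldblatt–Thomason).
The 8-cycle (worlds a,b,c,d,e,f,g,h with a→b→c→d→e→f→g→h→a) is antisymmetric. Sending even-indexed worlds to • and odd-indexed worlds to ∘ is a surjective bounded morphism onto the two-world frame with •↔∘, which is not antisymmetric.
So no modal formula (or set of formulas) defines exactly the antisymmetric frames.

Not modally definable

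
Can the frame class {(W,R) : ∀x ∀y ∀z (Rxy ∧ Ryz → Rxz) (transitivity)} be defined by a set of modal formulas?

Yes: it is transitivity, defined by the 4 schema □q → □□q.
Suppose □q→□□q is valid. Take Rxy, Ryz and set V(q)={w : Rxw}. Then □q at x, so □□q at x, so □q at y, so q at z, i.e. Rxz.

Definable; □q → □□q defines it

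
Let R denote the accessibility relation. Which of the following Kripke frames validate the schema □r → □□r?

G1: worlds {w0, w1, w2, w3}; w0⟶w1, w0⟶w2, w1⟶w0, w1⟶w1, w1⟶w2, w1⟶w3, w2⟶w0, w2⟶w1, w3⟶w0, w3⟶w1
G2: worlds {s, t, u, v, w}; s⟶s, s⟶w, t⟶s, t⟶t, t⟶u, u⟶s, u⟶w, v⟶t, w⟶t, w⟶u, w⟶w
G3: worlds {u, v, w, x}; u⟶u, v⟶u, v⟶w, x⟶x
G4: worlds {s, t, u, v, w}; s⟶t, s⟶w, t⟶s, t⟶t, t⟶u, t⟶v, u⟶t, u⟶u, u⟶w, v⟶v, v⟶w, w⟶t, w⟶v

The schema corresponds to transitivity: ∀x ∀y ∀z (Rxy ∧ Ryz → Rxz).
G1: fails — Rw3w1 and Rw1w2 but not Rw3w2.
G2: fails — Rwt and Rts but not Rws.
G3: satisfies the condition.
G4: fails — Rwt and Rts but not Rws.

G3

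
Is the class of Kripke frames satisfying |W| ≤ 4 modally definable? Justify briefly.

Any modally definable frame class is closed under disjoint unions.
Any modal formula valid on each of 5 disjoint one-world frames is valid on their disjoint union (validity is preserved under disjoint unions). Each one-world frame has |W|=1≤4, but the union has |W|=5.
So the class is not modally definable.

Not modally definable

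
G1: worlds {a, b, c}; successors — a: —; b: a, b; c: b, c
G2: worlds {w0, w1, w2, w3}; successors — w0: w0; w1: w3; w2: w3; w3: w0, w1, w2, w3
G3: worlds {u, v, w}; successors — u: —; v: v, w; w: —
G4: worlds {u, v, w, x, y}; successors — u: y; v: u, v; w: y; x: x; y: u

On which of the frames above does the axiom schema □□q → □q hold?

This is the axiom for density; its first-order frame correspondent is ∀x ∀y (Rxy → ∃z (Rxz ∧ Rzy)).
G1: holds.
G2: holds.
G3: holds.
G4: fails — Rwy but no z with Rwz and Rzy.
Valid on: G1, G2, G3.

G1, G2, G3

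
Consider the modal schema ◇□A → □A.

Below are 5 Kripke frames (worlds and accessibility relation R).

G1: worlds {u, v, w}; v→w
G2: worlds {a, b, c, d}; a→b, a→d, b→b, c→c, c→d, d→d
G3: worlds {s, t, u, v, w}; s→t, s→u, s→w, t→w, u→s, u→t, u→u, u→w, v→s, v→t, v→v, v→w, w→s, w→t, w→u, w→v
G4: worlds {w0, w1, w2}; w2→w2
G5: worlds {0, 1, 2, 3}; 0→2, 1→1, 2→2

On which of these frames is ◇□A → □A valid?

Frame correspondent (Sahlqvist): ∀x ∀y ∀z (Rxy ∧ Rxz → Ryz) — i.e. the Euclidean property.
G1: fails — Rvw and Rvw but not Rww.
G2: fails — Rab and Rad but not Rbd.
G3: fails — Rsw and Rsw but not Rww.
G4: ✓.
G5: ✓.
Valid on: G4, G5.

G4, G5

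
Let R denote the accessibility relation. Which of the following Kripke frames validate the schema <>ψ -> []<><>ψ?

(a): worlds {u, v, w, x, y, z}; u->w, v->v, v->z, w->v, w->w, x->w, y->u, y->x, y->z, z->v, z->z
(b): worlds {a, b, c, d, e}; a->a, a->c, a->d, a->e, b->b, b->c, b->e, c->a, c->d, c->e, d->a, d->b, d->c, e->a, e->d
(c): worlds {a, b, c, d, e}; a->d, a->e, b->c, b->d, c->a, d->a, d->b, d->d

(b)

The schema corresponds to a generalized confluence (Geach) condition: forall x forall y forall z ((xRy & xRz) -> exists w (y = w & z R^2 w)).
(a): fails — wRw, wRv but no t with w=t and vR²t.
(b): condition met.
(c): fails — aRd, aRe but no w with d=w and eR²w.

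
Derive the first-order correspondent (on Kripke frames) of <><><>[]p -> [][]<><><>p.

forall x forall y forall z ((x R^3 y & x R^2 z) -> exists w (yRw & z R^3 w))

This is a Sahlqvist (Geach-type) schema ◇^3□^1p → □^2◇^3p.
Minimal-valuation argument: fix x; take any y with xR^3y and any z with xR^2z. Set V(p) to the set of worlds R-reachable from y in exactly 1 step. Then □^1p holds at y, so the antecedent holds at x; validity forces ◇^3p at z, giving a w with zR^3w and yR^1w.
First-order correspondent: forall x forall y forall z ((x R^3 y & x R^2 z) -> exists w (yRw & z R^3 w)).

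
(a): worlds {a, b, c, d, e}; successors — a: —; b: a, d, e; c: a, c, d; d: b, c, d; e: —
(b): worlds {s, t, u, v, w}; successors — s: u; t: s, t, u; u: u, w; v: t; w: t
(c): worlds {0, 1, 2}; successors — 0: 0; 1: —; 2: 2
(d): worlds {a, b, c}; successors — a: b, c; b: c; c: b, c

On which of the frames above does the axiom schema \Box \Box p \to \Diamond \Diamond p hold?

(b), (d)

The schema corresponds to a generalized confluence (Geach) condition: \forall x \exists w (x R^2 w \wedge x R^2 w).
(a): fails — at a but no w with aR²w and aR²w.
(b): condition met.
(c): fails — at 1 but no w with 1R²w and 1R²w.
(d): condition met.
Valid on: (b), (d).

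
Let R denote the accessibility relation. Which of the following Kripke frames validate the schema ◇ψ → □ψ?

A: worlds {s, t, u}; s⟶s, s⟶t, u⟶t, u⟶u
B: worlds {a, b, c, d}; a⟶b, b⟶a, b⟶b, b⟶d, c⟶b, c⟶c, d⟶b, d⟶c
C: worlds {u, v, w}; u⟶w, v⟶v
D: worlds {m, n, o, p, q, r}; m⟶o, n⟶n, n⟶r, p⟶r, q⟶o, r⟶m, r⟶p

C

The schema corresponds to partial functionality: ∀x ∀y ∀z (Rxy ∧ Rxz → y = z).
A: fails — s sees both s and t.
B: fails — b sees both a and b.
C: ✓.
D: fails — n sees both n and r.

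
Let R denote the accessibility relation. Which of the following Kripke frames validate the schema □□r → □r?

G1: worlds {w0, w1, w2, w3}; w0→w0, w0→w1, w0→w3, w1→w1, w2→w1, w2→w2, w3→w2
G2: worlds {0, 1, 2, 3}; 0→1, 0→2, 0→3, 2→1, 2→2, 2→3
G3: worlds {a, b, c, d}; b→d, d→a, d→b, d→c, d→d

G1, G2, G3

This is the axiom for density; its first-order frame correspondent is ∀x ∀y (Rxy → ∃z (Rxz ∧ Rzy)).
G1: holds.
G2: holds.
G3: holds.
Valid on: G1, G2, G3.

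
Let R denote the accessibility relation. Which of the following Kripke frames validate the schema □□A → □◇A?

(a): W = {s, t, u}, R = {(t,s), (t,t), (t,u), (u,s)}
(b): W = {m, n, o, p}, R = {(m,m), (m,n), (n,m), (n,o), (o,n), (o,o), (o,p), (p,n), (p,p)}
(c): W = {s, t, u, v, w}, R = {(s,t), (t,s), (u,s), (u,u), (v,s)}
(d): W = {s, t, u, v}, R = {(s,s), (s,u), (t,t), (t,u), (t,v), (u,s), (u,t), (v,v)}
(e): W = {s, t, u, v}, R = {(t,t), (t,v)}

(b), (c), (d)

The schema corresponds to a generalized confluence (Geach) condition: ∀x ∀z (xRz → ∃w (xR²w ∧ zRw)).
(a): fails — tRs but no w with tR²w and sRw.
(b): condition met.
(c): condition met.
(d): condition met.
(e): fails — tRv but no w with tR²w and vRw.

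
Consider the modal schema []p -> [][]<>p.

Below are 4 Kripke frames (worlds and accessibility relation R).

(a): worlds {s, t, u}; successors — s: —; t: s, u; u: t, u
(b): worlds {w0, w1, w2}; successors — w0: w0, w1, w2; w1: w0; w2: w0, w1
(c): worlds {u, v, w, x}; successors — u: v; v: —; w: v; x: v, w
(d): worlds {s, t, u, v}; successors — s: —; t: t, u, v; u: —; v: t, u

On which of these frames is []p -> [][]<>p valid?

Frame correspondent (Sahlqvist): forall x forall z (x R^2 z -> exists w (xRw & zRw)) — i.e. a generalized confluence (Geach) condition.
(a): fails — uR²s but no w with uRw and sRw.
(b): condition met.
(c): fails — xR²v but no t with xRt and vRt.
(d): fails — tR²u but no w with tRw and uRw.

(b)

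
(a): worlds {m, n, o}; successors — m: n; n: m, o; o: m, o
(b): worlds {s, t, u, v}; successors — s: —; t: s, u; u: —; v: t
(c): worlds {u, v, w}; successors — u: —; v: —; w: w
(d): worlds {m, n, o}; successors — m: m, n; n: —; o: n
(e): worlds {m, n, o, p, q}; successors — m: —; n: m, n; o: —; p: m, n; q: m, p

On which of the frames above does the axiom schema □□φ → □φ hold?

Frame correspondent (Sahlqvist): ∀x ∀y (Rxy → ∃z (Rxz ∧ Rzy)) — i.e. density.
(a): fails — Rmn but no z with Rmz and Rzn.
(b): fails — Rtu but no z with Rtz and Rzu.
(c): holds.
(d): fails — Ron but no z with Roz and Rzn.
(e): fails — Rqp but no z with Rqz and Rzp.

(c)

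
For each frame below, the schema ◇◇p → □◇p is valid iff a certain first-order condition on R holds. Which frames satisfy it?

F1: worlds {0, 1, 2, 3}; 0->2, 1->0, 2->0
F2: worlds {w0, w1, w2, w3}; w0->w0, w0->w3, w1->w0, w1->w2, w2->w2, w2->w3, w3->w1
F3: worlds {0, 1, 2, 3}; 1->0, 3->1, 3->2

The schema corresponds to a generalized confluence (Geach) condition: ∀x ∀y ∀z ((xR²y ∧ xRz) → ∃w (y = w ∧ zRw)).
F1: satisfies the condition.
F2: fails — w0R²w0, w0Rw3 but no w with w0=w and w3Rw.
F3: fails — 3R²0, 3R2 but no w with 0=w and 2Rw.
Valid on: F1.

F1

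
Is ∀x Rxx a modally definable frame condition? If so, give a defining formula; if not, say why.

Yes: it is reflexivity, defined by the T schema □q → q.
Suppose □q→q is valid. At any x set V(q)={w : Rxw}. Then □q holds at x, so q holds at x, i.e. Rxx.

Yes — defined by □q → q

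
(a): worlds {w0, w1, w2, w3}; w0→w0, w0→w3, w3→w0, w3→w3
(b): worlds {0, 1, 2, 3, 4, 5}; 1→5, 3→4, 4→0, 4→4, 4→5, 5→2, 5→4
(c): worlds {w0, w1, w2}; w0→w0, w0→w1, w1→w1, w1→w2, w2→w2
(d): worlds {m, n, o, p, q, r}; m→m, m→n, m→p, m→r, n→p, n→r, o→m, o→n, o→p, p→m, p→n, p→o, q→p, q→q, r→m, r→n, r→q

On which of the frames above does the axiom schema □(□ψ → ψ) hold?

(a), (c)

This is the axiom for shift-reflexivity; its first-order frame correspondent is ∀x ∀y (Rxy → Ryy).
(a): satisfies the condition.
(b): fails — R45 but not R55.
(c): satisfies the condition.
(d): fails — Rnr but not Rrr.
Valid on: (a), (c).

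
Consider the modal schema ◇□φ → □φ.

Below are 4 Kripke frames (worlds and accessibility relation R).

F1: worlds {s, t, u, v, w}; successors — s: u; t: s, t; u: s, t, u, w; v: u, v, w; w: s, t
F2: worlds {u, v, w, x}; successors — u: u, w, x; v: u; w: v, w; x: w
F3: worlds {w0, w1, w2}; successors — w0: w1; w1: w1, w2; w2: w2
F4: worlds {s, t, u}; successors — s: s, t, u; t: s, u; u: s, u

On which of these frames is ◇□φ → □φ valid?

none

Frame correspondent (Sahlqvist): ∀x ∀y ∀z (Rxy ∧ Rxz → Ryz) — i.e. the Euclidean property.
F1: fails — Rts and Rts but not Rss.
F2: fails — Ruw and Ruu but not Rwu.
F3: fails — Rw1w2 and Rw1w1 but not Rw2w1.
F4: fails — Rsu and Rst but not Rut.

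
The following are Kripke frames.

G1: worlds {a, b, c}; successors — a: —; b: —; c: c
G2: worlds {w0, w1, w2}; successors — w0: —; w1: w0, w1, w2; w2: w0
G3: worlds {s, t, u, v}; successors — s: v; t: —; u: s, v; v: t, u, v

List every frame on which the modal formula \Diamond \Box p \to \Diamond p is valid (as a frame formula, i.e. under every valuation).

The schema corresponds to a generalized confluence (Geach) condition: \forall x \forall y (xRy \to \exists w (yRw \wedge xRw)).
G1: condition met.
G2: fails — w1Rw0 but no w with w0Rw and w1Rw.
G3: fails — vRt but no w with tRw and vRw.

G1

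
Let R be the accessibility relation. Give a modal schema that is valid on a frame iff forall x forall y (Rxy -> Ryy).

□(□r → r)

The condition is shift-reflexivity. The T□ schema □(□r → r) defines it.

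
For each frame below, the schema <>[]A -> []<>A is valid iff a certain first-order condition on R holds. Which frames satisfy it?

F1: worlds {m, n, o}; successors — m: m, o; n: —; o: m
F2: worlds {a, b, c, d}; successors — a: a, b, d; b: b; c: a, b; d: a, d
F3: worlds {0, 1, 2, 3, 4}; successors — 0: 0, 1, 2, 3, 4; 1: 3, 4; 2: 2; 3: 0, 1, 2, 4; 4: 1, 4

F1

Frame correspondent (Sahlqvist): forall x forall y forall z (Rxy & Rxz -> exists w (Ryw & Rzw)) — i.e. convergence.
F1: holds.
F2: fails — Rab and Rad but b and d have no common successor.
F3: fails — R02 and R01 but 2 and 1 have no common successor.
Valid on: F1.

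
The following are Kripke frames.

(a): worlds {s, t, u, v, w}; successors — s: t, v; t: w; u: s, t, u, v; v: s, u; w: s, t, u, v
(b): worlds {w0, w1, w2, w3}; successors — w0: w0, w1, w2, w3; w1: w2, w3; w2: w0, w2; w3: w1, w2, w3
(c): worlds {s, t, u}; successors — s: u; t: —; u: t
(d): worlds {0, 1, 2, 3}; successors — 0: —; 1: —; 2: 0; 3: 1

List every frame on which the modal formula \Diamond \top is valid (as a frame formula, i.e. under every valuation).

(a), (b)

The schema corresponds to seriality: \forall x \exists y Rxy.
(a): satisfies the condition.
(b): satisfies the condition.
(c): fails — world t has no successor.
(d): fails — world 0 has no successor.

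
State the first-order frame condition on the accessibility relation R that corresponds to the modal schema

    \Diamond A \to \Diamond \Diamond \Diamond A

\forall x \forall y (xRy \to \exists w (y = w \wedge x R^3 w))

This is a Sahlqvist (Geach-type) schema ◇^1□^0A → □^0◇^3A.
Minimal-valuation argument: fix x; take any y with xR^1y and any z with xR^0z. Set V(A) to the set of worlds R-reachable from y in exactly 0 steps. Then □^0A holds at y, so the antecedent holds at x; validity forces ◇^3A at z, giving a w with zR^3w and yR^0w.
First-order correspondent: \forall x \forall y (xRy \to \exists w (y = w \wedge x R^3 w)).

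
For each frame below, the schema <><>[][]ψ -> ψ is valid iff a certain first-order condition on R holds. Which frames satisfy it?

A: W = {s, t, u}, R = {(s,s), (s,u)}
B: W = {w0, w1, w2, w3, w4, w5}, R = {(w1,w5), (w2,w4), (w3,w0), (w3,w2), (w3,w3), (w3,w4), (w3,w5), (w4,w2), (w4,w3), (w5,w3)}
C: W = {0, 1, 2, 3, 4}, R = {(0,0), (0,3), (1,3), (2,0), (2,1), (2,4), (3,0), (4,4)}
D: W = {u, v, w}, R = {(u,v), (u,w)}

D

Frame correspondent (Sahlqvist): forall x forall y (x R^2 y -> exists w (y R^2 w & x = w)) — i.e. a generalized confluence (Geach) condition.
A: fails — sR²u but no w with uR²w and s=w.
B: fails — w1R²w3 but no w with w3R²w and w1=w.
C: fails — 1R²0 but no w with 0R²w and 1=w.
D: ✓.
Valid on: D.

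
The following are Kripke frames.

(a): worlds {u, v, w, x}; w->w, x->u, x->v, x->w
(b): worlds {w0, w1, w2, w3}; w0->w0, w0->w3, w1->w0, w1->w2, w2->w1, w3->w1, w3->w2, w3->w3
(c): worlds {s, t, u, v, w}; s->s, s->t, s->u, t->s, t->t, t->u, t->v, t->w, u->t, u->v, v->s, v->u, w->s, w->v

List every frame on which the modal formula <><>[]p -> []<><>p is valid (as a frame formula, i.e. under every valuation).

(c)

Frame correspondent (Sahlqvist): forall x forall y forall z ((x R^2 y & xRz) -> exists w (yRw & z R^2 w)) — i.e. a generalized confluence (Geach) condition.
(a): fails — xR²w, xRu but no t with wRt and uR²t.
(b): fails — w3R²w2, w3Rw2 but no w with w2Rw and w2R²w.
(c): condition met.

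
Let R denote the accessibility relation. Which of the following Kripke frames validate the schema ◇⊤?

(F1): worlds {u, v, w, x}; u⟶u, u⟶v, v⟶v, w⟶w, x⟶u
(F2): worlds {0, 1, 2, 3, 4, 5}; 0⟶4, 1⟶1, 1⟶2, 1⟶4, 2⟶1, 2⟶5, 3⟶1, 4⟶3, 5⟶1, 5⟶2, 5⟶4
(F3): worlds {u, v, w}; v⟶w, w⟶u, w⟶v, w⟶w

(F1), (F2)

The schema corresponds to seriality: ∀x ∃y Rxy.
(F1): holds.
(F2): holds.
(F3): fails — world u has no successor.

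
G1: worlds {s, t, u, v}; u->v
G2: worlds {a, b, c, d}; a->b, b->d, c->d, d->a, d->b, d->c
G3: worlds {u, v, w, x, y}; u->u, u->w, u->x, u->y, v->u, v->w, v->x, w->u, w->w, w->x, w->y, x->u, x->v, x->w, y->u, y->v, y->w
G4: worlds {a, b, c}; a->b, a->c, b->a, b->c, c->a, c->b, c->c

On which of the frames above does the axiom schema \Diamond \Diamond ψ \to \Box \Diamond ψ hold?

G1

This is the axiom for a generalized confluence (Geach) condition; its first-order frame correspondent is \forall x \forall y \forall z ((x R^2 y \wedge xRz) \to \exists w (y = w \wedge zRw)).
G1: condition met.
G2: fails — dR²b, dRb but no w with b=w and bRw.
G3: fails — uR²v, uRu but no t with v=t and uRt.
G4: fails — aR²b, aRb but no w with b=w and bRw.
Valid on: G1.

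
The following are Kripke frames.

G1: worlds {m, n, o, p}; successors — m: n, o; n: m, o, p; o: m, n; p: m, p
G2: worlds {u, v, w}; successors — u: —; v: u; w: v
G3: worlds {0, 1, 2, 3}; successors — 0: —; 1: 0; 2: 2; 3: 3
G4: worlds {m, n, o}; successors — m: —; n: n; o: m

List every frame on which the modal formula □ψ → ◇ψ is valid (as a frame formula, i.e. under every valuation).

This is the axiom for seriality; its first-order frame correspondent is ∀x ∃y Rxy.
G1: satisfies the condition.
G2: fails — world u has no successor.
G3: fails — world 0 has no successor.
G4: fails — world m has no successor.
Valid on: G1.

G1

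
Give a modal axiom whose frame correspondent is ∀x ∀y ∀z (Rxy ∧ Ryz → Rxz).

□q → □□q

This is transitivity; the standard corresponding axiom is 4: □q → □□q.
Suppose □q→□□q is valid. Take Rxy, Ryz and set V(q)={w : Rxw}. Then □q at x, so □□q at x, so □q at y, so q at z, i.e. Rxz.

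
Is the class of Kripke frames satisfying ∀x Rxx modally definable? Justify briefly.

Yes, by □r → r

Yes: it is reflexivity, defined by the T schema □r → r.
Suppose □r→r is valid. At any x set V(r)={w : Rxw}. Then □r holds at x, so r holds at x, i.e. Rxx.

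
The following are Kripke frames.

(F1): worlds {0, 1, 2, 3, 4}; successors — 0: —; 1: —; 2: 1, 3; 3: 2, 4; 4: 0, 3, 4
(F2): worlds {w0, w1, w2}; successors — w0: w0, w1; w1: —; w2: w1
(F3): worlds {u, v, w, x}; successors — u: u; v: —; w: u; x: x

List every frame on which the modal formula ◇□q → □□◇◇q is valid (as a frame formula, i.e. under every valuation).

(F3)

This is the axiom for a generalized confluence (Geach) condition; its first-order frame correspondent is ∀x ∀y ∀z ((xRy ∧ xR²z) → ∃w (yRw ∧ zR²w)).
(F1): fails — 2R1, 2R²2 but no w with 1Rw and 2R²w.
(F2): fails — w0Rw0, w0R²w1 but no w with w0Rw and w1R²w.
(F3): holds.
Valid on: (F3).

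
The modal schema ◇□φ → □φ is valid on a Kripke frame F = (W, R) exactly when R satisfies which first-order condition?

the Euclidean property

This is frame-equivalent to ◇φ → □◇φ (substitute ¬φ for φ and contrapose).
Suppose ◇φ→□◇φ is valid. Take Rxy, Rxz and set V(φ)={y}. Then ◇φ at x, so □◇φ at x, so ◇φ at z, so some w with Rzw has φ; w=y, i.e. Rzy. By symmetry of the argument, Ryz.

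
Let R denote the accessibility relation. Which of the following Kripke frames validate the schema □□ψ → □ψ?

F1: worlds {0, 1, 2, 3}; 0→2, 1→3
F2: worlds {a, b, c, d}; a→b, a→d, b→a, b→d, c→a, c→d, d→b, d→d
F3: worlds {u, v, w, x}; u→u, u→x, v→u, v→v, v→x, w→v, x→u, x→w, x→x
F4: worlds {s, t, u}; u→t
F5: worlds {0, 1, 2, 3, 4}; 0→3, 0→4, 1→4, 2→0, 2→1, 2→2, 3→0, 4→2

F3

This is the axiom for density; its first-order frame correspondent is ∀x ∀y (Rxy → ∃z (Rxz ∧ Rzy)).
F1: fails — R13 but no z with R1z and Rz3.
F2: fails — Rba but no z with Rbz and Rza.
F3: condition met.
F4: fails — Rut but no z with Ruz and Rzt.
F5: fails — R04 but no z with R0z and Rz4.
Valid on: F3.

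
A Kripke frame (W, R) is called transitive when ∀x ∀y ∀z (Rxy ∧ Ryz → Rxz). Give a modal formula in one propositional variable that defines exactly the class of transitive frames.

This is transitivity; the standard corresponding axiom is 4: □ψ → □□ψ.
Suppose □ψ→□□ψ is valid. Take Rxy, Ryz and set V(ψ)={w : Rxw}. Then □ψ at x, so □□ψ at x, so □ψ at y, so ψ at z, i.e. Rxz.

□ψ → □□ψ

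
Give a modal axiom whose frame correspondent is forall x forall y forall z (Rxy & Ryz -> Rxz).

This is transitivity; the standard corresponding axiom is 4: □r → □□r.
Suppose □r→□□r is valid. Take Rxy, Ryz and set V(r)={w : Rxw}. Then □r at x, so □□r at x, so □r at y, so r at z, i.e. Rxz.

□r → □□r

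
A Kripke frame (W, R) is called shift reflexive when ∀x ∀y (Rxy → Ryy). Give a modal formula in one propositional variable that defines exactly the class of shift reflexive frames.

The condition is shift-reflexivity. The T□ schema □(□p → p) defines it.

□(□p → p)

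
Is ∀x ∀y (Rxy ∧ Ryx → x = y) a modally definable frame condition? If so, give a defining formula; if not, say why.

No — not modally definable

Any modally definable frame class is closed under surjective bounded morphisms.
The 4-cycle (worlds a,b,c,d with a→b→c→d→a) is antisymmetric. Sending even-indexed worlds to • and odd-indexed worlds to ∘ is a surjective bounded morphism onto the two-world frame with •↔∘, which is not antisymmetric.
So no modal formula (or set of formulas) defines exactly the antisymmetric frames.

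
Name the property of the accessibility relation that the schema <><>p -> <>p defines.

transitivity: forall x forall y forall z (Rxy & Ryz -> Rxz)

Equivalently (dual form): □p → □□p.
Suppose □p→□□p is valid. Take Rxy, Ryz and set V(p)={w : Rxw}. Then □p at x, so □□p at x, so □p at y, so p at z, i.e. Rxz.
Conversely, on a frame with transitivity the schema holds at every world under every valuation.
Frame condition: forall x forall y forall z (Rxy & Ryz -> Rxz).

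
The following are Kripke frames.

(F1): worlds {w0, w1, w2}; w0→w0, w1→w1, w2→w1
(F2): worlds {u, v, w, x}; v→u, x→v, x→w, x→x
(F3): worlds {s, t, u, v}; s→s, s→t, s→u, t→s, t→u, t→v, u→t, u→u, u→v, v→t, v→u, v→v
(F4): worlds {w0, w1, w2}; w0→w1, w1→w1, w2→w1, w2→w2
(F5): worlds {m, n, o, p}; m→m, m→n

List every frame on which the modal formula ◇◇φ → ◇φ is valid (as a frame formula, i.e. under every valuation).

The schema corresponds to transitivity: ∀x ∀y ∀z (Rxy ∧ Ryz → Rxz).
(F1): condition met.
(F2): fails — Rxv and Rvu but not Rxu.
(F3): fails — Rtv and Rvt but not Rtt.
(F4): condition met.
(F5): condition met.

(F1), (F4), (F5)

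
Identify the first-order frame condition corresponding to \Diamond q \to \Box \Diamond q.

The Euclidean property

Suppose ◇q→□◇q is valid. Take Rxy, Rxz and set V(q)={y}. Then ◇q at x, so □◇q at x, so ◇q at z, so some w with Rzw has q; w=y, i.e. Rzy. By symmetry of the argument, Ryz.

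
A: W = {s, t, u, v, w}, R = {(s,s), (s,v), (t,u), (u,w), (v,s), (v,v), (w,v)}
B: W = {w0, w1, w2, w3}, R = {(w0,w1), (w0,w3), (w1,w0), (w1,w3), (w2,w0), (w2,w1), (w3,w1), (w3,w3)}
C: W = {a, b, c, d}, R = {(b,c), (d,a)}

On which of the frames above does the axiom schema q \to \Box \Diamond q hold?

none

The schema corresponds to symmetry: \forall x \forall y (Rxy \to Ryx).
A: fails — Ruw but not Rwu.
B: fails — Rw2w0 but not Rw0w2.
C: fails — Rbc but not Rcb.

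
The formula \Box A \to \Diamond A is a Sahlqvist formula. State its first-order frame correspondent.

seriality: \forall x \exists y Rxy

Suppose □A→◇A is valid. At any x set V(A)=W. Then □A at x, so ◇A at x, so x has a successor.
The converse is a direct semantic check.
Frame condition: \forall x \exists y Rxy.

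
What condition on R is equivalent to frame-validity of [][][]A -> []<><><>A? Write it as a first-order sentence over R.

forall x forall z (xRz -> exists w (x R^3 w & z R^3 w))

This is a Sahlqvist (Geach-type) schema ◇^0□^3A → □^1◇^3A.
Minimal-valuation argument: fix x; take any y with xR^0y and any z with xR^1z. Set V(A) to the set of worlds R-reachable from y in exactly 3 steps. Then □^3A holds at y, so the antecedent holds at x; validity forces ◇^3A at z, giving a w with zR^3w and yR^3w.
First-order correspondent: forall x forall z (xRz -> exists w (x R^3 w & z R^3 w)).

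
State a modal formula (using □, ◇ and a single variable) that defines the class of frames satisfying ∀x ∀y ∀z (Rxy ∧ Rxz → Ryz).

◇r → □◇r

The condition is the Euclidean property. The 5 schema ◇r → □◇r defines it.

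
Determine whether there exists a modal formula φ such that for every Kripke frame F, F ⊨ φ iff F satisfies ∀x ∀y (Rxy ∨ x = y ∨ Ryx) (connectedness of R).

Not modally definable

Any modally definable frame class is closed under disjoint unions.
Take 2 disjoint single-world reflexive frames: each is trivially connected, but their disjoint union has 2 worlds with no edge between distinct components, so it is not connected.
So the class is not modally definable.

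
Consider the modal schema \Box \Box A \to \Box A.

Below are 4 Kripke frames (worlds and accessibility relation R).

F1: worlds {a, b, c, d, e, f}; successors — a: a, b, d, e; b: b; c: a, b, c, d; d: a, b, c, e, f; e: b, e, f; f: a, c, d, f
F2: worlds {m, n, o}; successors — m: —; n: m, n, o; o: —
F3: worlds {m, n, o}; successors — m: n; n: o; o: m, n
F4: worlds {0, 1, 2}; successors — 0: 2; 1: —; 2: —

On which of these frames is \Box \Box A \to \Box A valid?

Frame correspondent (Sahlqvist): \forall x \forall y (Rxy \to \exists z (Rxz \wedge Rzy)) — i.e. density.
F1: condition met.
F2: condition met.
F3: fails — Rno but no z with Rnz and Rzo.
F4: fails — R02 but no z with R0z and Rz2.

F1, F2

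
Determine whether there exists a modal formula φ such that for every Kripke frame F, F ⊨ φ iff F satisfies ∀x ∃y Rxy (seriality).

Yes: it is seriality, defined by the D schema □p → ◇p.
Suppose □p→◇p is valid. At any x set V(p)=W. Then □p at x, so ◇p at x, so x has a successor.

Definable; □p → ◇p defines it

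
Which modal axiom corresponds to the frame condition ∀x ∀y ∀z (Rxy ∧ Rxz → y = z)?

◇q → □q

The condition is partial functionality. The CD schema ◇q → □q defines it.
Suppose ◇q→□q is valid. Take Rxy, Rxz and set V(q)={y}. Then ◇q at x, so □q at x, so q at z, i.e. z=y.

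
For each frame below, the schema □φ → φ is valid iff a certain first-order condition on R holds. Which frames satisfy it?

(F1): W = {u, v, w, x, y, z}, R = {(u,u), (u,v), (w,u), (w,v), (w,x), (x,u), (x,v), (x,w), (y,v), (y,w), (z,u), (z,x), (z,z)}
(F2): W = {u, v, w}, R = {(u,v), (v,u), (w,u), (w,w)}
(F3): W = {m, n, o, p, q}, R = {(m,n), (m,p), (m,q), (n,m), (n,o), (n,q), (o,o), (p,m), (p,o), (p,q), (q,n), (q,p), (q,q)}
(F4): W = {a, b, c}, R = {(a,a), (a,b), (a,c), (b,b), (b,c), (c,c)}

(F4)

This is the axiom for reflexivity; its first-order frame correspondent is ∀x Rxx.
(F1): fails — world v does not see itself.
(F2): fails — world u does not see itself.
(F3): fails — world m does not see itself.
(F4): condition met.
Valid on: (F4).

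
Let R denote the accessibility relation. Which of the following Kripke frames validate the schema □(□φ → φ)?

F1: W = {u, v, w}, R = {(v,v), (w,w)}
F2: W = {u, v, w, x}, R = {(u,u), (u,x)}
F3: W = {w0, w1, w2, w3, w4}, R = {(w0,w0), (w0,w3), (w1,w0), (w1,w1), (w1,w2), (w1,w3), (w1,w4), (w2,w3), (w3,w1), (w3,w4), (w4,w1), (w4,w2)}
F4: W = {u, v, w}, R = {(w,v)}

F1

Frame correspondent (Sahlqvist): ∀x ∀y (Rxy → Ryy) — i.e. shift-reflexivity.
F1: satisfies the condition.
F2: fails — Rux but not Rxx.
F3: fails — Rw1w2 but not Rw2w2.
F4: fails — Rwv but not Rvv.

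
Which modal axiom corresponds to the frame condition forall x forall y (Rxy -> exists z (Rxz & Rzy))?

A defining formula is □□ψ → □ψ (the C4 axiom).
Suppose □□ψ→□ψ is valid. Take Rxy and set V(ψ)={w : xR²w}. Then □□ψ at x, so □ψ at x, so ψ at y, i.e. ∃z(Rxz∧Rzy).

□□ψ → □ψ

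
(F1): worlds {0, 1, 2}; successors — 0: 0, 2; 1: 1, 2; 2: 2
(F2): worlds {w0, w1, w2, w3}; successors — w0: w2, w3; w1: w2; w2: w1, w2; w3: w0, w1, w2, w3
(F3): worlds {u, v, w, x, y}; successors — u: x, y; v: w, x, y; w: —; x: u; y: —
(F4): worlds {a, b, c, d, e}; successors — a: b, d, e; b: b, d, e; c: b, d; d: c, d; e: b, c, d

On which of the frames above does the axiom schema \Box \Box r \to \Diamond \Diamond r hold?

Frame correspondent (Sahlqvist): \forall x \exists w (x R^2 w \wedge x R^2 w) — i.e. a generalized confluence (Geach) condition.
(F1): ✓.
(F2): ✓.
(F3): fails — at w but no t with wR²t and wR²t.
(F4): ✓.

(F1), (F2), (F4)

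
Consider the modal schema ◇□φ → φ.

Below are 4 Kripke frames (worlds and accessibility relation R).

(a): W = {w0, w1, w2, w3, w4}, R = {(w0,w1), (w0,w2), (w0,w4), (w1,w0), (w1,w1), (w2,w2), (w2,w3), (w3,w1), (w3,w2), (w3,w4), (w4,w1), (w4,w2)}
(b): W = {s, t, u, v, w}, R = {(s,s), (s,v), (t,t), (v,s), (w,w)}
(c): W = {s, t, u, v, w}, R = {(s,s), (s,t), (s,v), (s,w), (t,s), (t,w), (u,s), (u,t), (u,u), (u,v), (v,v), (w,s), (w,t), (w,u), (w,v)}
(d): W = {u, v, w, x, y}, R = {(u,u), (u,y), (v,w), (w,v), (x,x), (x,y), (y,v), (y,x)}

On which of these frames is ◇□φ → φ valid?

Frame correspondent (Sahlqvist): ∀x ∀y (xRy → ∃w (yRw ∧ x = w)) — i.e. a generalized confluence (Geach) condition.
(a): fails — w0Rw2 but no w with w2Rw and w0=w.
(b): condition met.
(c): fails — sRv but no w* with vRw* and s=w*.
(d): fails — uRy but no t with yRt and u=t.
Valid on: (b).

(b)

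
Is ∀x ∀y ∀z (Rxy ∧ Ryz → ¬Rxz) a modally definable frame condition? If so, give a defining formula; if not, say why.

Not definable by any modal formula

Any modally definable frame class is closed under surjective bounded morphisms.
The 3-cycle (worlds 0,1,2 with 0→1→2→0) is intransitive. Mapping every world to a single reflexive point • is a surjective bounded morphism; the reflexive point is not intransitive (R••∧R•• but R••).
Hence intransitivity is not modally definable.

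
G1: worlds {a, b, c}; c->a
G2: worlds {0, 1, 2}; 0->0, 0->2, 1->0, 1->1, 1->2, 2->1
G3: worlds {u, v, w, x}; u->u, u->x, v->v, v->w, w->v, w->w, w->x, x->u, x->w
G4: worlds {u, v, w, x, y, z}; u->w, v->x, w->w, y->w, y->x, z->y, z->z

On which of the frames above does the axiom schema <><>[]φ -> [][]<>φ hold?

G1

The schema corresponds to a generalized confluence (Geach) condition: forall x forall y forall z ((x R^2 y & x R^2 z) -> exists w (yRw & zRw)).
G1: ✓.
G2: fails — 0R²0, 0R²2 but no w with 0Rw and 2Rw.
G3: fails — wR²u, wR²v but no t with uRt and vRt.
G4: fails — zR²w, zR²x but no t with wRt and xRt.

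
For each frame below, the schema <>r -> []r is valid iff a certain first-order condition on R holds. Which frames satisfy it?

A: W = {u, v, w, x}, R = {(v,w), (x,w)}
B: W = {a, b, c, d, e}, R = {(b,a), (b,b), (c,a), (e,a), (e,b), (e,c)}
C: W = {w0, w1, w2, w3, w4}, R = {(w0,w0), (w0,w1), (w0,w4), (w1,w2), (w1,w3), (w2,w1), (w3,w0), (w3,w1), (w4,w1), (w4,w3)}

This is the axiom for partial functionality; its first-order frame correspondent is forall x forall y forall z (Rxy & Rxz -> y = z).
A: condition met.
B: fails — b sees both a and b.
C: fails — w0 sees both w0 and w1.

A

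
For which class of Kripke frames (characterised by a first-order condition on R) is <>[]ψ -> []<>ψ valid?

convergence: forall x forall y forall z (Rxy & Rxz -> exists w (Ryw & Rzw))

Suppose ◇□ψ→□◇ψ is valid. Take Rxy, Rxz and set V(ψ)={w : Ryw}. Then □ψ at y so ◇□ψ at x, so □◇ψ at x, so ◇ψ at z, giving w with Rzw and Ryw.
Conversely, on a frame with convergence the schema holds at every world under every valuation.
So the correspondent is convergence.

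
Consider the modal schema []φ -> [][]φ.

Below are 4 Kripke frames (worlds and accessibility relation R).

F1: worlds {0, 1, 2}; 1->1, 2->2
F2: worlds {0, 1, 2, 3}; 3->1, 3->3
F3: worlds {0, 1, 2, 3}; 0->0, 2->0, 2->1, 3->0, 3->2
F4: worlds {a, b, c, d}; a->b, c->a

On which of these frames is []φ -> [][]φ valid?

F1, F2

This is the axiom for transitivity; its first-order frame correspondent is forall x forall y forall z (Rxy & Ryz -> Rxz).
F1: condition met.
F2: condition met.
F3: fails — R32 and R21 but not R31.
F4: fails — Rca and Rab but not Rcb.
Valid on: F1, F2.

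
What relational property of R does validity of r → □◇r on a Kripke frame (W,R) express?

symmetry

Suppose r→□◇r is valid. Take Rxy and set V(r)={x}. Then r at x, so □◇r at x, so ◇r at y, so some z with Ryz has r; z=x, i.e. Ryx.
Conversely, on a frame with symmetry the schema holds at every world under every valuation.
So the correspondent is symmetry.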